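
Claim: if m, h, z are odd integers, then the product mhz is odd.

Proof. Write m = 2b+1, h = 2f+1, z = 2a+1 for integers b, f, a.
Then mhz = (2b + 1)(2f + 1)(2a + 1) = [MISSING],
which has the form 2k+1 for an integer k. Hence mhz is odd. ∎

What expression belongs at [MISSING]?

(2b + 1)(2f + 1)(2a + 1) = 8abf + 4ab + 4af + 2a + 4bf + 2b + 2f + 1
= 2(4abf + 2ab + 2af + a + 2bf + b + f) + 1.
Since 4abf + 2ab + 2af + a + 2bf + b + f is an integer, the product is of the form 2k+1 for an integer k.

2(4abf + 2ab + 2af + a + 2bf + b + f) + 1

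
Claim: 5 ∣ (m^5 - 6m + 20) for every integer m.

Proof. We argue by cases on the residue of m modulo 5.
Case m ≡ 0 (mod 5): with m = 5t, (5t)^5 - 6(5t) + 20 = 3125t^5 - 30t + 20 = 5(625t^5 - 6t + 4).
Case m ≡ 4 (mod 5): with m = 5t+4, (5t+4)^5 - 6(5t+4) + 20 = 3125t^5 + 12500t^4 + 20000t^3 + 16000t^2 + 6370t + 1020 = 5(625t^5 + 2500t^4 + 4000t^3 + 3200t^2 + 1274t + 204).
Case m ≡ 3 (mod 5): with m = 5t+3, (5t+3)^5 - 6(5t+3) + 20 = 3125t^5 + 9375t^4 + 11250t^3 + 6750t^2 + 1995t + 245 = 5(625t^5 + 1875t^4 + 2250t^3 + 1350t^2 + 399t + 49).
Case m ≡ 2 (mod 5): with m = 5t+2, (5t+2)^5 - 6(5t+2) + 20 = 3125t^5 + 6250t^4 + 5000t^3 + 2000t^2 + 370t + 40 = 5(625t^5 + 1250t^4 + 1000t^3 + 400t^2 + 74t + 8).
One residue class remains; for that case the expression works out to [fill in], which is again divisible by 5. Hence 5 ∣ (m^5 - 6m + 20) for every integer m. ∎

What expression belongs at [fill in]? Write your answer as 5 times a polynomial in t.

The residues treated are {0, 4, 3, 2}, so the missing case is m ≡ 1 (mod 5); write m = 5t+1.
Then (5t+1)^5 - 6(5t+1) + 20 = 3125t^5 + 3125t^4 + 1250t^3 + 250t^2 - 5t + 15 = 5(625t^5 + 625t^4 + 250t^3 + 50t^2 - t + 3).

5(625t^5 + 625t^4 + 250t^3 + 50t^2 - t + 3)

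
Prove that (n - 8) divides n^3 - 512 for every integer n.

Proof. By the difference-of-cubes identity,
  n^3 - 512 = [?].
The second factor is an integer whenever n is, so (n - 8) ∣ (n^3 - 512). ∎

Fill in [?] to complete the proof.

a^3 - b^3 = (a - b)(a^2 + ab + b^2). With a = n, b = 8:
n^3 - 512 = (n - 8)(n^2 + 8n + 64).

(n - 8)(n^2 + 8n + 64)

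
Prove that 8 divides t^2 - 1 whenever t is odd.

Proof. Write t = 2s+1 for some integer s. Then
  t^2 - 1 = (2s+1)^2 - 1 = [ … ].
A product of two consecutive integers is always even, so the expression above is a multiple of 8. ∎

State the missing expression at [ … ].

(2s+1)^2 - 1 = 4s^2 + 4s + 1 - 1 = 4s^2 + 4s = 4s(s+1).
Since s and s+1 are consecutive, s(s+1) is even, and 4·(even) is a multiple of 8.

4s(s + 1)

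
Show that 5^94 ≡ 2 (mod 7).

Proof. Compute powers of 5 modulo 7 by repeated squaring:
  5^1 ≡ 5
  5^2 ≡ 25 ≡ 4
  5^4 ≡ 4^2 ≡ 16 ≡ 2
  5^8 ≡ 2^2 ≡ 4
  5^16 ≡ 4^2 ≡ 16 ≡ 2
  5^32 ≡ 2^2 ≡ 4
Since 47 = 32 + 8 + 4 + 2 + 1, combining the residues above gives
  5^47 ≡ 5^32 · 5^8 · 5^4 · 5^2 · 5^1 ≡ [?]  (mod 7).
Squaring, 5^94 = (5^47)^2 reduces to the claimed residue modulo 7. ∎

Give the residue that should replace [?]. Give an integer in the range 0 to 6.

3

Multiply the listed residues: 4 · 4 · 2 · 4 · 5 = 16 → 32 → 128 → 640.
Reducing modulo 7: 640 = 91·7 + 3, so 5^47 ≡ 3.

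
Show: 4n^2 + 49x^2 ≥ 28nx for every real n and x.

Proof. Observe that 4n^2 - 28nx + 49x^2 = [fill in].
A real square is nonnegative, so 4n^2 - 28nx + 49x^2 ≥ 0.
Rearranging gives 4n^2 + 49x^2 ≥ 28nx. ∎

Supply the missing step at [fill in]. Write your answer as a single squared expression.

(2n - 7x)^2

The leading and trailing coefficients are 2^2 and 7^2, and 28 = 2·2·7, so the trinomial is (2n - 7x)^2.
Hence 4n^2 - 28nx + 49x^2 ≥ 0.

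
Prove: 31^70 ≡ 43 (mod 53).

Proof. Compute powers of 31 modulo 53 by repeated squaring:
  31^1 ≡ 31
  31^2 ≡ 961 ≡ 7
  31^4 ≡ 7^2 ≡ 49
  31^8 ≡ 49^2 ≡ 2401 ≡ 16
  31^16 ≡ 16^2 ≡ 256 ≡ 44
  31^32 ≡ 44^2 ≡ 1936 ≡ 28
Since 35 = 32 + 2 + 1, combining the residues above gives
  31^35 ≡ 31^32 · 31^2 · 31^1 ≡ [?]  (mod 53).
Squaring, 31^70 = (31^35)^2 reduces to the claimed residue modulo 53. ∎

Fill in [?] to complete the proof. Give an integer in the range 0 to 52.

31^32 · 31^2 · 31^1 ≡ 28 · 7 · 31 = 6076.
6076 mod 53 = 34, so 31^35 ≡ 34 (mod 53).

34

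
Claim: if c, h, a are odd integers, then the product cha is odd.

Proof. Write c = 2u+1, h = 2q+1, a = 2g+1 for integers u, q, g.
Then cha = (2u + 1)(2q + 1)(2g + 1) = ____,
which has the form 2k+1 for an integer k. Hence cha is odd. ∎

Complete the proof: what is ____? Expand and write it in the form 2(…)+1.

2(4gqu + 2gq + 2gu + g + 2qu + q + u) + 1

Expanding: (2u + 1)(2q + 1)(2g + 1) = 8gqu + 4gq + 4gu + 2g + 4qu + 2q + 2u + 1.
Every term except the constant is even, so this is 2(4gqu + 2gq + 2gu + g + 2qu + q + u) + 1,
and 4gqu + 2gq + 2gu + g + 2qu + q + u ∈ ℤ gives the required form.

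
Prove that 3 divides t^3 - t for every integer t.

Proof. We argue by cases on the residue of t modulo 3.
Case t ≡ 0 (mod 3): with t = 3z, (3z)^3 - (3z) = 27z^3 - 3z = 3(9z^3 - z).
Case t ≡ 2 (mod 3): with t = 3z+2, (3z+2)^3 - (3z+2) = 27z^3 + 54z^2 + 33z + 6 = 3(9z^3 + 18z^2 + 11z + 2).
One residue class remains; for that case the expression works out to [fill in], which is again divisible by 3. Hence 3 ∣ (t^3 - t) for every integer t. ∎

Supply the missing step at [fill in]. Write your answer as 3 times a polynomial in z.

Only t ≡ 1 (mod 3) is unaccounted for. Put t = 3z+1:
(3z+1)^3 - (3z+1) expands to 27z^3 + 27z^2 + 6z,
and factoring out 3 leaves 3(9z^3 + 9z^2 + 2z).

3(9z^3 + 9z^2 + 2z)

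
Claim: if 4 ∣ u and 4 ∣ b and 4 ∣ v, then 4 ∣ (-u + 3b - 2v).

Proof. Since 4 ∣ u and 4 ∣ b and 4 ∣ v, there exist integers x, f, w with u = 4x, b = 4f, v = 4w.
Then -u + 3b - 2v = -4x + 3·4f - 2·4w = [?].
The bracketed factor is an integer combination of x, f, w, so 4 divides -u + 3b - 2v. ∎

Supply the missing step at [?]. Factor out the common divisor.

Pull the common 4 out of every term: -4x + 3·4f - 2·4w = 4(3f - 2w - x).
3f - 2w - x is an integer, which exhibits the divisibility.

4(3f - 2w - x)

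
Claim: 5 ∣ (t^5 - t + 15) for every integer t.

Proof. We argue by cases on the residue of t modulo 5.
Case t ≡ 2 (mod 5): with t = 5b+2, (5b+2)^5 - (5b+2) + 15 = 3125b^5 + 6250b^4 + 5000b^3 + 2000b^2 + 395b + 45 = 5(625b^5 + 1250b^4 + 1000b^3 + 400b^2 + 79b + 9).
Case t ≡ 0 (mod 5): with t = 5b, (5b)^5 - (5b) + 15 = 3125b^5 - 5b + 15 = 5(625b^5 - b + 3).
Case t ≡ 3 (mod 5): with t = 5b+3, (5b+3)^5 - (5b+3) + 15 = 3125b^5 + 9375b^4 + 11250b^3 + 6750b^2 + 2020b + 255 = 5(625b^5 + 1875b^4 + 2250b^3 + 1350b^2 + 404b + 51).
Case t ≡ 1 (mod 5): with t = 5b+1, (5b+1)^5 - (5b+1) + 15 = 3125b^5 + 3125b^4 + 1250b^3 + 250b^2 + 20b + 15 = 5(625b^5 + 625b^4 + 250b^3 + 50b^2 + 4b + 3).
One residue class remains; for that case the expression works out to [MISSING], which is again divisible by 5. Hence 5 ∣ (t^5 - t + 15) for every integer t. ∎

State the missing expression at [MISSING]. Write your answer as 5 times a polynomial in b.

Only t ≡ 4 (mod 5) is unaccounted for. Put t = 5b+4:
(5b+4)^5 - (5b+4) + 15 expands to 3125b^5 + 12500b^4 + 20000b^3 + 16000b^2 + 6395b + 1035,
and factoring out 5 leaves 5(625b^5 + 2500b^4 + 4000b^3 + 3200b^2 + 1279b + 207).

5(625b^5 + 2500b^4 + 4000b^3 + 3200b^2 + 1279b + 207)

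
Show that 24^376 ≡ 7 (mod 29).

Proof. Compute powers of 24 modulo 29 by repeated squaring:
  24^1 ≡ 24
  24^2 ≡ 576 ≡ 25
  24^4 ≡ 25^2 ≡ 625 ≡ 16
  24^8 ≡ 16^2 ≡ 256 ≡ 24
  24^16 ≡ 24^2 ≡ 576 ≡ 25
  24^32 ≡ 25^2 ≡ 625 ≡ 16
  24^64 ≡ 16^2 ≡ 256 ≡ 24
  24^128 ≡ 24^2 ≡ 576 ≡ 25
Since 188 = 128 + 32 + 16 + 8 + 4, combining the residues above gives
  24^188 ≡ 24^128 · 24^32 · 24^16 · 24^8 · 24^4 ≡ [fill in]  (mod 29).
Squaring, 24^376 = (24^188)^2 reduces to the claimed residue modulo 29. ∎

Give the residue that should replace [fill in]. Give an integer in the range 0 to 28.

23

Multiply the listed residues: 25 · 16 · 25 · 24 · 16 = 400 → 10000 → 240000 → 3840000.
Reducing modulo 29: 3840000 = 132413·29 + 23, so 24^188 ≡ 23.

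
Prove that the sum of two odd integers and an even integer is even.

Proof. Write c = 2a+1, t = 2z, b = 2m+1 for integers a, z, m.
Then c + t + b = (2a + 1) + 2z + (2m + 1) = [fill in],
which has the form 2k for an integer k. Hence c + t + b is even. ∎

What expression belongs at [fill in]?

(2a + 1) + 2z + (2m + 1) = 2a + 2m + 2z + 2
= 2(a + m + z + 1).
Since a + m + z + 1 is an integer, the sum is of the form 2k for an integer k.

2(a + m + z + 1)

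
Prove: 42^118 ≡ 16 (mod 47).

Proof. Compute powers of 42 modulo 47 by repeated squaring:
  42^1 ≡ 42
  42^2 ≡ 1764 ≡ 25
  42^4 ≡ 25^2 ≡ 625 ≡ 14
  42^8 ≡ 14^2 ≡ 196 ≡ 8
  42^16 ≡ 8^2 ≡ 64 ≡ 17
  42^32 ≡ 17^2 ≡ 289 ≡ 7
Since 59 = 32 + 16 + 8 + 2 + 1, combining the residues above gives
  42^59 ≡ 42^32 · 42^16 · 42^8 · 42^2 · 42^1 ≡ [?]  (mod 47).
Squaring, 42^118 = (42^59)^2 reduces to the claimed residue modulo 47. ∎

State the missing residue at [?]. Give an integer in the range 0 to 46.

42^32 · 42^16 · 42^8 · 42^2 · 42^1 ≡ 7 · 17 · 8 · 25 · 42 = 999600.
999600 mod 47 = 4, so 42^59 ≡ 4 (mod 47).

4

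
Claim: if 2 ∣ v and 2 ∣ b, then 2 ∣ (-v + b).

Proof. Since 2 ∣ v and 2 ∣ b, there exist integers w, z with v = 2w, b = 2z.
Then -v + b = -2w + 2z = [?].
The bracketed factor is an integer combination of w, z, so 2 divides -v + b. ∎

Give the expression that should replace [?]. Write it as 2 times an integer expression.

Each term has a factor of 2: -2w + 2z = 2·(-w + z).
Since -w + z is an integer, 2 ∣ (-v + b).

2(-w + z)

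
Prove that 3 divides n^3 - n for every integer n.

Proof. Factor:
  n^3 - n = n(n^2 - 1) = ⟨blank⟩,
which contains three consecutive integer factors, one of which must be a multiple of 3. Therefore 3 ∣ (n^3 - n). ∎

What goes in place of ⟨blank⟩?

n(n^2 - 1) = n(n - 1)(n + 1) = (n - 1)n(n + 1).
These three factors are consecutive integers, so their product is divisible by 3.

(n - 1)n(n + 1)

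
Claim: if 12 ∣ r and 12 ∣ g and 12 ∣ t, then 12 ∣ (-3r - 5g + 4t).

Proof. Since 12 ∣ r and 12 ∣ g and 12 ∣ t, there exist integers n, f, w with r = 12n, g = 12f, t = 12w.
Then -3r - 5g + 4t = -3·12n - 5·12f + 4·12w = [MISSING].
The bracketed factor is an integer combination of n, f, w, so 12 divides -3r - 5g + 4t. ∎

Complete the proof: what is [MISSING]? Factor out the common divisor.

Pull the common 12 out of every term: -3·12n - 5·12f + 4·12w = 12(-5f - 3n + 4w).
-5f - 3n + 4w is an integer, which exhibits the divisibility.

12(-5f - 3n + 4w)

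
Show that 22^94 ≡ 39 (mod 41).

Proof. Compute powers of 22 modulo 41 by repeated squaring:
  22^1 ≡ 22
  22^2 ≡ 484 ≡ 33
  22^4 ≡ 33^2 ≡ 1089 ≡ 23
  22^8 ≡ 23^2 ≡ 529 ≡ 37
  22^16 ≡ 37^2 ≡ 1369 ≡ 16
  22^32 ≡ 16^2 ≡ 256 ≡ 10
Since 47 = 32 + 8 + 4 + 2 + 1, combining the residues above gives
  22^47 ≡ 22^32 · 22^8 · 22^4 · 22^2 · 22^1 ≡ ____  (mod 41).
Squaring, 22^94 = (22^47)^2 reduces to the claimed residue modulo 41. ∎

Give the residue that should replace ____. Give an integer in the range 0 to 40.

Multiply the listed residues: 10 · 37 · 23 · 33 · 22 = 370 → 8510 → 280830 → 6178260.
Reducing modulo 41: 6178260 = 150689·41 + 11, so 22^47 ≡ 11.

11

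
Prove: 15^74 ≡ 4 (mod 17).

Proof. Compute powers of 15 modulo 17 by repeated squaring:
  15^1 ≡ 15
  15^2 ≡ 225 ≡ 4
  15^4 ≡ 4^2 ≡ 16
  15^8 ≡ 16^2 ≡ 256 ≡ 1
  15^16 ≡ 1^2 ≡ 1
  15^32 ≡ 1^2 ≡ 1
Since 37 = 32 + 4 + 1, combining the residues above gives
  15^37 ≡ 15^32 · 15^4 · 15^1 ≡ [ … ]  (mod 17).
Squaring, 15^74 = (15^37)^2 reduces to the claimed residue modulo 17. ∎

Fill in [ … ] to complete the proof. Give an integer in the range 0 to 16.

2

Multiply the listed residues: 1 · 16 · 15 = 16 → 240.
Reducing modulo 17: 240 = 14·17 + 2, so 15^37 ≡ 2.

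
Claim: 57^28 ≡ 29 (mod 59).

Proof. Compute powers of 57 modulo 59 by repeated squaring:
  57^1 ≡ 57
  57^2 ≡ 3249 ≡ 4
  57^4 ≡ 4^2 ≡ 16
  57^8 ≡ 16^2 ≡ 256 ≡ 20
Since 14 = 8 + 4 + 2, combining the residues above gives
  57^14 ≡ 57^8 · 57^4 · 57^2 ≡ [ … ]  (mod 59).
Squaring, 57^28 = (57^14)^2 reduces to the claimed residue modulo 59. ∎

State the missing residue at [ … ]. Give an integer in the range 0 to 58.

57^8 · 57^4 · 57^2 ≡ 20 · 16 · 4 = 1280.
1280 mod 59 = 41, so 57^14 ≡ 41 (mod 59).

41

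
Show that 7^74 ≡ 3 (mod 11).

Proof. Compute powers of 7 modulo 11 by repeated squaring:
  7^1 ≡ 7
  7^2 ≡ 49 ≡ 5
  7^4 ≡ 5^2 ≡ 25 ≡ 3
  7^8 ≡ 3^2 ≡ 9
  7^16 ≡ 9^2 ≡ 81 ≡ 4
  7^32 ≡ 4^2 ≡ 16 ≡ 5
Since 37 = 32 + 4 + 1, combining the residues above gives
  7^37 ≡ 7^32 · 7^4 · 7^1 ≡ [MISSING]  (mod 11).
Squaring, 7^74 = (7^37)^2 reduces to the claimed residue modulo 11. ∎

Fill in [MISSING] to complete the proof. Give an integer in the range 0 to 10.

6

Multiply the listed residues: 5 · 3 · 7 = 15 → 105.
Reducing modulo 11: 105 = 9·11 + 6, so 7^37 ≡ 6.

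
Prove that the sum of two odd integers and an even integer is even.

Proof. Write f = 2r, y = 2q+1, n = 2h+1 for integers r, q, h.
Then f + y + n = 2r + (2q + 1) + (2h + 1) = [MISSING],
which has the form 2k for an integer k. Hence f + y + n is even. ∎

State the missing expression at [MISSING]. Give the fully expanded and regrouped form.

2(h + q + r + 1)

2r + (2q + 1) + (2h + 1) = 2h + 2q + 2r + 2
= 2(h + q + r + 1).
Since h + q + r + 1 is an integer, the sum is of the form 2k for an integer k.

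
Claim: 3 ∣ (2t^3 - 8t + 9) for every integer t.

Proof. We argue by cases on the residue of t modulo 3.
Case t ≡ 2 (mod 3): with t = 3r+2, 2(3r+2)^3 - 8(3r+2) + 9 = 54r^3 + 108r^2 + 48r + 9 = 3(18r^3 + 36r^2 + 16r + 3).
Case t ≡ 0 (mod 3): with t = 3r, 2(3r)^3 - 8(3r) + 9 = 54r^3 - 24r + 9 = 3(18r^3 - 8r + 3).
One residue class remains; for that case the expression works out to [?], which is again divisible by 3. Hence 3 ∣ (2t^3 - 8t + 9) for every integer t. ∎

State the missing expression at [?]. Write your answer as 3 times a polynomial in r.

Only t ≡ 1 (mod 3) is unaccounted for. Put t = 3r+1:
2(3r+1)^3 - 8(3r+1) + 9 expands to 54r^3 + 54r^2 - 6r + 3,
and factoring out 3 leaves 3(18r^3 + 18r^2 - 2r + 1).

3(18r^3 + 18r^2 - 2r + 1)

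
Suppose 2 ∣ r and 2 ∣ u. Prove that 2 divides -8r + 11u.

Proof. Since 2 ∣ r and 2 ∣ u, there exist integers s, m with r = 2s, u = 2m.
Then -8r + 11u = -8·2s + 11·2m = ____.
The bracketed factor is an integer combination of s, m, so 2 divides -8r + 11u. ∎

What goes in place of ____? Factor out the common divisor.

Pull the common 2 out of every term: -8·2s + 11·2m = 2(11m - 8s).
11m - 8s is an integer, which exhibits the divisibility.

2(11m - 8s)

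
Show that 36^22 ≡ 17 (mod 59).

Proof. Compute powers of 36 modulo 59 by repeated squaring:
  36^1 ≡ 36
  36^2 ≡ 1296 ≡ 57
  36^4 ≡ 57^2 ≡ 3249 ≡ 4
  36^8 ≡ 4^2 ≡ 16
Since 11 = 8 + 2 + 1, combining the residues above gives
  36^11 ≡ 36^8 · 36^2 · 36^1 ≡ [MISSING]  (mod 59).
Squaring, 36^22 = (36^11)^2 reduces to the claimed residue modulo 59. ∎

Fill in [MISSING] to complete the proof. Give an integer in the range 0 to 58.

28

Multiply the listed residues: 16 · 57 · 36 = 912 → 32832.
Reducing modulo 59: 32832 = 556·59 + 28, so 36^11 ≡ 28.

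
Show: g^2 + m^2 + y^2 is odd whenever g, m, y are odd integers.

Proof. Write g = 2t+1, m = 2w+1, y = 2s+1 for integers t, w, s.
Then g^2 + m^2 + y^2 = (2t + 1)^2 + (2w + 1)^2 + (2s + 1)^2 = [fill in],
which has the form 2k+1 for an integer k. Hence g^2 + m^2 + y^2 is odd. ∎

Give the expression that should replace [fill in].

(2t + 1)^2 + (2w + 1)^2 + (2s + 1)^2 = 4s^2 + 4s + 4t^2 + 4t + 4w^2 + 4w + 3
= 2(2s^2 + 2s + 2t^2 + 2t + 2w^2 + 2w + 1) + 1.
Since 2s^2 + 2s + 2t^2 + 2t + 2w^2 + 2w + 1 is an integer, the sum of squares is of the form 2k+1 for an integer k.

2(2s^2 + 2s + 2t^2 + 2t + 2w^2 + 2w + 1) + 1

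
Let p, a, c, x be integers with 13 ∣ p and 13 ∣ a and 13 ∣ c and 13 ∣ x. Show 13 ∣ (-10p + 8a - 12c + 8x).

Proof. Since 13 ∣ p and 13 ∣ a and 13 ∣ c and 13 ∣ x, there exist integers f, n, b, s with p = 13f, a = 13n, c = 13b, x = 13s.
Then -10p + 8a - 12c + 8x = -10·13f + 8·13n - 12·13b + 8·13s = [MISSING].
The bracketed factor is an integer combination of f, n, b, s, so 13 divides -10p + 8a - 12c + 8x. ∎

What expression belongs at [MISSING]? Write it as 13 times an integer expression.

Each term has a factor of 13: -10·13f + 8·13n - 12·13b + 8·13s = 13·(-12b - 10f + 8n + 8s).
Since -12b - 10f + 8n + 8s is an integer, 13 ∣ (-10p + 8a - 12c + 8x).

13(-12b - 10f + 8n + 8s)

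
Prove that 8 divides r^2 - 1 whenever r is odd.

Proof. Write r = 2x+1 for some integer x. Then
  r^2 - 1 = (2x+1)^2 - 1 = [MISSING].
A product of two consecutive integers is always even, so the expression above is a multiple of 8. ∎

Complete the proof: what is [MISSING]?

4x(x + 1)

(2x+1)^2 - 1 = 4x^2 + 4x + 1 - 1 = 4x^2 + 4x = 4x(x+1).
Since x and x+1 are consecutive, x(x+1) is even, and 4·(even) is a multiple of 8.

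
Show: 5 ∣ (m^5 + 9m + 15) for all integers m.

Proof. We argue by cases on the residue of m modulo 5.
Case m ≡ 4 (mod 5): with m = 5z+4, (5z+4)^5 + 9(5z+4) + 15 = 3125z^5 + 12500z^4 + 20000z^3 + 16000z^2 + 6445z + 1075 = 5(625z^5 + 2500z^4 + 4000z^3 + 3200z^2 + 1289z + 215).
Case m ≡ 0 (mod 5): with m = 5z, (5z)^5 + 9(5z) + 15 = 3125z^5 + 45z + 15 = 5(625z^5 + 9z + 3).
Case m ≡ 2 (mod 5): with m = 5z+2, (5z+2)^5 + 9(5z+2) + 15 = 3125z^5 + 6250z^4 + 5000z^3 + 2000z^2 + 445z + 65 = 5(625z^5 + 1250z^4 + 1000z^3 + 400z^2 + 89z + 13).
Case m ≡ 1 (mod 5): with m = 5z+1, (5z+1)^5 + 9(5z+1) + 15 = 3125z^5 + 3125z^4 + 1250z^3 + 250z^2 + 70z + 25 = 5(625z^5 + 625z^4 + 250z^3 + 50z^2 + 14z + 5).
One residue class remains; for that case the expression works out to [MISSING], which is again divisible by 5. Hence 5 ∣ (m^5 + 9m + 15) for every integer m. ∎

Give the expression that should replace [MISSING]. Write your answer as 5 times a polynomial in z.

5(625z^5 + 1875z^4 + 2250z^3 + 1350z^2 + 414z + 57)

Only m ≡ 3 (mod 5) is unaccounted for. Put m = 5z+3:
(5z+3)^5 + 9(5z+3) + 15 expands to 3125z^5 + 9375z^4 + 11250z^3 + 6750z^2 + 2070z + 285,
and factoring out 5 leaves 5(625z^5 + 1875z^4 + 2250z^3 + 1350z^2 + 414z + 57).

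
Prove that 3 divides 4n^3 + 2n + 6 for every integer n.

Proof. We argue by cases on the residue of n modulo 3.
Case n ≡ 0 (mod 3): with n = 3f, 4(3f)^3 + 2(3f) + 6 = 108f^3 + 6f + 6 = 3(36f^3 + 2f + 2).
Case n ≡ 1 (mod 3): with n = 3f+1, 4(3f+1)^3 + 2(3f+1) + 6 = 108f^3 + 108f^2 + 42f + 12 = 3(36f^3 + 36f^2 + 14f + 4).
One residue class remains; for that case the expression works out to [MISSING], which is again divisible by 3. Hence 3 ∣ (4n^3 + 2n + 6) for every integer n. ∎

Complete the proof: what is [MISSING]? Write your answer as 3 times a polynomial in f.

The residues treated are {0, 1}, so the missing case is n ≡ 2 (mod 3); write n = 3f+2.
Then 4(3f+2)^3 + 2(3f+2) + 6 = 108f^3 + 216f^2 + 150f + 42 = 3(36f^3 + 72f^2 + 50f + 14).

3(36f^3 + 72f^2 + 50f + 14)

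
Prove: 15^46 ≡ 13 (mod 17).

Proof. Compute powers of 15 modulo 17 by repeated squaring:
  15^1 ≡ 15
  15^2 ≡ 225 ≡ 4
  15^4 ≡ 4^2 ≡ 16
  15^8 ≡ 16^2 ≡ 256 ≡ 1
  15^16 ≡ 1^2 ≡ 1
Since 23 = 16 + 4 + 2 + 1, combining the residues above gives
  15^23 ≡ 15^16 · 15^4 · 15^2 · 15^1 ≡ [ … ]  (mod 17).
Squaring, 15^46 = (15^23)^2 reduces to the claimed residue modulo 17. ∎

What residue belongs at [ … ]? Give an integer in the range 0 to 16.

Multiply the listed residues: 1 · 16 · 4 · 15 = 16 → 64 → 960.
Reducing modulo 17: 960 = 56·17 + 8, so 15^23 ≡ 8.

8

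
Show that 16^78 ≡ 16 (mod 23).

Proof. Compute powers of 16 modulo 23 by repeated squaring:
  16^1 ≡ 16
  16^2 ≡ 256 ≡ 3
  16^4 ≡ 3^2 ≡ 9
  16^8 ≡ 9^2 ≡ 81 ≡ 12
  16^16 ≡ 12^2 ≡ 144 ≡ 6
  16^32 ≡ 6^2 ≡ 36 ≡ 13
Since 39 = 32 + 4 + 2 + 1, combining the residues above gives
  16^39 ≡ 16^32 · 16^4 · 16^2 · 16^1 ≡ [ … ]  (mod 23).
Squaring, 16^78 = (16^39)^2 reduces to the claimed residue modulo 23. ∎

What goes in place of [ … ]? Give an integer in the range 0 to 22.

16^32 · 16^4 · 16^2 · 16^1 ≡ 13 · 9 · 3 · 16 = 5616.
5616 mod 23 = 4, so 16^39 ≡ 4 (mod 23).

4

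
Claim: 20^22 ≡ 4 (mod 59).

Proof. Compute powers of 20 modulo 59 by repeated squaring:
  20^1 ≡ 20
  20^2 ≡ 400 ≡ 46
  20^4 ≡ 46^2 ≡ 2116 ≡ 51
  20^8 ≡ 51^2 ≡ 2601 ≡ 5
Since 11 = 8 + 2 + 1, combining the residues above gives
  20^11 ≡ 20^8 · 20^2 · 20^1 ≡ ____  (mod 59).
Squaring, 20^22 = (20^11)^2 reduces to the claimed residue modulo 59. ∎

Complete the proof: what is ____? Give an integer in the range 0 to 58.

Multiply the listed residues: 5 · 46 · 20 = 230 → 4600.
Reducing modulo 59: 4600 = 77·59 + 57, so 20^11 ≡ 57.

57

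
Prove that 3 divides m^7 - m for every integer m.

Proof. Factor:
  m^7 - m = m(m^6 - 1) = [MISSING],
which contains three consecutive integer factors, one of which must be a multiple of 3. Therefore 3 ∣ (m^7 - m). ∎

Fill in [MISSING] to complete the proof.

(m - 1)m(m + 1)(m^4 + m^2 + 1)

m^6 - 1 = (m^2 - 1)(m^4 + m^2 + 1), and m^2 - 1 = (m-1)(m+1).
So m(m^6 - 1) = (m - 1)m(m + 1)(m^4 + m^2 + 1).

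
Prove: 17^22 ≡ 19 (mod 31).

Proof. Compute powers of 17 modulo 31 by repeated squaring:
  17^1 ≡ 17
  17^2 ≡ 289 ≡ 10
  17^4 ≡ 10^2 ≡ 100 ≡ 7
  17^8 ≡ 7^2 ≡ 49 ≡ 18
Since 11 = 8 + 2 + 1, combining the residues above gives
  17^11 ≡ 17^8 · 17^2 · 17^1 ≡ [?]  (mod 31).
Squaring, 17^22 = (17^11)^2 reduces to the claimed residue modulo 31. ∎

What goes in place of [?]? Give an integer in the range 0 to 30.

22

17^8 · 17^2 · 17^1 ≡ 18 · 10 · 17 = 3060.
3060 mod 31 = 22, so 17^11 ≡ 22 (mod 31).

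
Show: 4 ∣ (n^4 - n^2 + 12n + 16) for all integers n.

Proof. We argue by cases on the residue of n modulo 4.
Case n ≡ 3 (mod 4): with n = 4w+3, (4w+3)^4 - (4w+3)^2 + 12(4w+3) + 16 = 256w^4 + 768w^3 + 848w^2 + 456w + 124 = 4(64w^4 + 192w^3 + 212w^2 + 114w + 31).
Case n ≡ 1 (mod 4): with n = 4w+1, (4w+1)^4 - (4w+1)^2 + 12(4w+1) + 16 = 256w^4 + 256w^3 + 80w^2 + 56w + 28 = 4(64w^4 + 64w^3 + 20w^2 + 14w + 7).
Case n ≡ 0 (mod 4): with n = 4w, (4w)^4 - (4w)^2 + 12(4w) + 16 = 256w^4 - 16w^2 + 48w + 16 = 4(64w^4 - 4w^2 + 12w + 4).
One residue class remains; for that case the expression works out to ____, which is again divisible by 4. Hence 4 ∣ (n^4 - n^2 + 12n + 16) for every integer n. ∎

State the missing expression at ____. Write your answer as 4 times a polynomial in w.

4(64w^4 + 128w^3 + 92w^2 + 40w + 13)

The residues treated are {3, 1, 0}, so the missing case is n ≡ 2 (mod 4); write n = 4w+2.
Then (4w+2)^4 - (4w+2)^2 + 12(4w+2) + 16 = 256w^4 + 512w^3 + 368w^2 + 160w + 52 = 4(64w^4 + 128w^3 + 92w^2 + 40w + 13).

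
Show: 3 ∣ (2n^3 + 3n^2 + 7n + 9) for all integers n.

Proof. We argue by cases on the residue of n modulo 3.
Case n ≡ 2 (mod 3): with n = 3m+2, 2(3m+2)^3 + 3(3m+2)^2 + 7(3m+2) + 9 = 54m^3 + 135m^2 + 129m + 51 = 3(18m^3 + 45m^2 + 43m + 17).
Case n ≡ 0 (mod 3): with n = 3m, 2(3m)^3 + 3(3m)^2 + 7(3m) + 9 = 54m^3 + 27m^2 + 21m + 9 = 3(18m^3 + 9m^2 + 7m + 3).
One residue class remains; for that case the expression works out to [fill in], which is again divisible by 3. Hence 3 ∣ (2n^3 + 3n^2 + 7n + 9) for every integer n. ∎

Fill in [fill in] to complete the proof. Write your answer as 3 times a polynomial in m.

3(18m^3 + 27m^2 + 19m + 7)

The residues treated are {2, 0}, so the missing case is n ≡ 1 (mod 3); write n = 3m+1.
Then 2(3m+1)^3 + 3(3m+1)^2 + 7(3m+1) + 9 = 54m^3 + 81m^2 + 57m + 21 = 3(18m^3 + 27m^2 + 19m + 7).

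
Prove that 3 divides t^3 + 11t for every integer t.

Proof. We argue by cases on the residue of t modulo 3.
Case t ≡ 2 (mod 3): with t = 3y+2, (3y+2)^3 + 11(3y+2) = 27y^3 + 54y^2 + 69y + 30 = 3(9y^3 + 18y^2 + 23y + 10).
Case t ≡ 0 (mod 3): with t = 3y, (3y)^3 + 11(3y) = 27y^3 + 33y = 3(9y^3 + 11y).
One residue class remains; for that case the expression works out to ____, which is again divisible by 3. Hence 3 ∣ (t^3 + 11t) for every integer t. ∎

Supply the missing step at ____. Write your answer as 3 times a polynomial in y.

3(9y^3 + 9y^2 + 14y + 4)

Only t ≡ 1 (mod 3) is unaccounted for. Put t = 3y+1:
(3y+1)^3 + 11(3y+1) expands to 27y^3 + 27y^2 + 42y + 12,
and factoring out 3 leaves 3(9y^3 + 9y^2 + 14y + 4).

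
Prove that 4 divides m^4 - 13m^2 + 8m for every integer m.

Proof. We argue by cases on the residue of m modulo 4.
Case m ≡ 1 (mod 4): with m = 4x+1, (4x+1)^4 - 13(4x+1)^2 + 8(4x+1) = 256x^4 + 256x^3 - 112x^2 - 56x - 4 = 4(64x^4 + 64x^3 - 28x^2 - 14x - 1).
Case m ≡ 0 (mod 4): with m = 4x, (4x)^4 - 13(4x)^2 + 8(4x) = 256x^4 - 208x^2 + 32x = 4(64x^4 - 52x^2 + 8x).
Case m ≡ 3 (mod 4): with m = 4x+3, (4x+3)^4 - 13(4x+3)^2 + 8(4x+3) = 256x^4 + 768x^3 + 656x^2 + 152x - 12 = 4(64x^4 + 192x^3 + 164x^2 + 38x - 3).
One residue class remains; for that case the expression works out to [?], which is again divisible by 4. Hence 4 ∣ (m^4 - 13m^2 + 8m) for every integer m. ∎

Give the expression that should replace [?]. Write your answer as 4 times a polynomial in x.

4(64x^4 + 128x^3 + 44x^2 - 12x - 5)

The residues treated are {1, 0, 3}, so the missing case is m ≡ 2 (mod 4); write m = 4x+2.
Then (4x+2)^4 - 13(4x+2)^2 + 8(4x+2) = 256x^4 + 512x^3 + 176x^2 - 48x - 20 = 4(64x^4 + 128x^3 + 44x^2 - 12x - 5).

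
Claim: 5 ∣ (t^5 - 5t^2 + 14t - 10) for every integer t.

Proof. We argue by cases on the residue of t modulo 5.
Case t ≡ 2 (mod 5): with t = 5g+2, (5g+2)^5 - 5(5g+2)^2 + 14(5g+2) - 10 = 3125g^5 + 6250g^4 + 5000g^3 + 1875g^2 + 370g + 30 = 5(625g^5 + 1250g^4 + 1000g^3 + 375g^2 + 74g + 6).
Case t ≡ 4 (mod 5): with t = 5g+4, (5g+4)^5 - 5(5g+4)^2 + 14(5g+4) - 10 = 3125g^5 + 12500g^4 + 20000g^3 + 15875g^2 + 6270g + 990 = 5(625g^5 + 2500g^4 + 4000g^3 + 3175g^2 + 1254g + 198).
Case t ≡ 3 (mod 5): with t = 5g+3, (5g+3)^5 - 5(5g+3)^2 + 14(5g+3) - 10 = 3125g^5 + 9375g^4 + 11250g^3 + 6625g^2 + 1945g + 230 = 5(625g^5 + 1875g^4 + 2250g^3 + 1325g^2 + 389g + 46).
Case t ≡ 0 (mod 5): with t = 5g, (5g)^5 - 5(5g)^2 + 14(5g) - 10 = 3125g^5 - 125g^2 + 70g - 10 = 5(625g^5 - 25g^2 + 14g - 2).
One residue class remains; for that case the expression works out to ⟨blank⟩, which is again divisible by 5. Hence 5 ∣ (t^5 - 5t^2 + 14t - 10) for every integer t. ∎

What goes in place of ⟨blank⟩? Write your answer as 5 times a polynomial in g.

Only t ≡ 1 (mod 5) is unaccounted for. Put t = 5g+1:
(5g+1)^5 - 5(5g+1)^2 + 14(5g+1) - 10 expands to 3125g^5 + 3125g^4 + 1250g^3 + 125g^2 + 45g,
and factoring out 5 leaves 5(625g^5 + 625g^4 + 250g^3 + 25g^2 + 9g).

5(625g^5 + 625g^4 + 250g^3 + 25g^2 + 9g)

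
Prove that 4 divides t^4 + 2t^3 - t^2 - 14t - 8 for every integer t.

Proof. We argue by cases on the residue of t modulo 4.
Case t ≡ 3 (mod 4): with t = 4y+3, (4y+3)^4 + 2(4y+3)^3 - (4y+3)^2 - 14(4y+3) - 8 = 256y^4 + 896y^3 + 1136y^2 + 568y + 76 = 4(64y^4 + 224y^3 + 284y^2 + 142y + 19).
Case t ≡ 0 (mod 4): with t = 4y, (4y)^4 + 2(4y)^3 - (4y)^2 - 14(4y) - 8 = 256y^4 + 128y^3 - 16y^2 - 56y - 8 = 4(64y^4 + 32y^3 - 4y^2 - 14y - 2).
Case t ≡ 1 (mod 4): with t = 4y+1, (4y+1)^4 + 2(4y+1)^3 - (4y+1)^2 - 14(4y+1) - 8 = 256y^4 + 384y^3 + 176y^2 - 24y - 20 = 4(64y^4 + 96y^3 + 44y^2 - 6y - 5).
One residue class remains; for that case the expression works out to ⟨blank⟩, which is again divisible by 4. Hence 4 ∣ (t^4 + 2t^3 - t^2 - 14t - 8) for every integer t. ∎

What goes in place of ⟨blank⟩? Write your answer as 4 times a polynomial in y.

Only t ≡ 2 (mod 4) is unaccounted for. Put t = 4y+2:
(4y+2)^4 + 2(4y+2)^3 - (4y+2)^2 - 14(4y+2) - 8 expands to 256y^4 + 640y^3 + 560y^2 + 152y - 8,
and factoring out 4 leaves 4(64y^4 + 160y^3 + 140y^2 + 38y - 2).

4(64y^4 + 160y^3 + 140y^2 + 38y - 2)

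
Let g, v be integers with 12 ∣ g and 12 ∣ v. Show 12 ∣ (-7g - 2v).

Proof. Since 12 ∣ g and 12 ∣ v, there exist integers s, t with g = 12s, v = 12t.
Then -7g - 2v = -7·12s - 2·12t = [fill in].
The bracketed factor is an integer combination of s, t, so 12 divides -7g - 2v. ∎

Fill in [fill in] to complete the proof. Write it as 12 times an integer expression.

Each term has a factor of 12: -7·12s - 2·12t = 12·(-7s - 2t).
Since -7s - 2t is an integer, 12 ∣ (-7g - 2v).

12(-7s - 2t)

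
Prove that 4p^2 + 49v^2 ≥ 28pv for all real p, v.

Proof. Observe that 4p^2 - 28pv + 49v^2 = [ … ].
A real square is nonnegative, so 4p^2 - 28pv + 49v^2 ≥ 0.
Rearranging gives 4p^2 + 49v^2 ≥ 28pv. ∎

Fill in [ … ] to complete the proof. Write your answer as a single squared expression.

(2p - 7v)^2

4p^2 - 28pv + 49v^2 is a perfect-square trinomial: the outer terms are (2p)^2 and (7v)^2, and the cross term is -2·2p·7v.
So 4p^2 - 28pv + 49v^2 = (2p - 7v)^2 ≥ 0.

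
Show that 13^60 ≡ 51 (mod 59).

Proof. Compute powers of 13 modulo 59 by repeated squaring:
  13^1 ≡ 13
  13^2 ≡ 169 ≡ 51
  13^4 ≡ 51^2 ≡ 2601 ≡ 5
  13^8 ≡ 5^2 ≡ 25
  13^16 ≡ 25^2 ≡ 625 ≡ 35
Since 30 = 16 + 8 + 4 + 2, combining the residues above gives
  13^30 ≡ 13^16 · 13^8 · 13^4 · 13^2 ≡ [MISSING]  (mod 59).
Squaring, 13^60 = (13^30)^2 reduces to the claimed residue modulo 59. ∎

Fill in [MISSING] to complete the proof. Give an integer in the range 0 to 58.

Multiply the listed residues: 35 · 25 · 5 · 51 = 875 → 4375 → 223125.
Reducing modulo 59: 223125 = 3781·59 + 46, so 13^30 ≡ 46.

46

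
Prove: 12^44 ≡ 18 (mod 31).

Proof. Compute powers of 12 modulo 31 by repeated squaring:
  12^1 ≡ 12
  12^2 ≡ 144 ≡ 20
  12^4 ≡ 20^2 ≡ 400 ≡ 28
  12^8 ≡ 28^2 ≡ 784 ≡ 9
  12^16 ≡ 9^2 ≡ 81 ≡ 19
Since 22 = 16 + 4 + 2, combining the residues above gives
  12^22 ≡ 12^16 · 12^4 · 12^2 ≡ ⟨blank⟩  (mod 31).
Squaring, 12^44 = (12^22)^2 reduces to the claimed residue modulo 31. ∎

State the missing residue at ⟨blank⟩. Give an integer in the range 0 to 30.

7

12^16 · 12^4 · 12^2 ≡ 19 · 28 · 20 = 10640.
10640 mod 31 = 7, so 12^22 ≡ 7 (mod 31).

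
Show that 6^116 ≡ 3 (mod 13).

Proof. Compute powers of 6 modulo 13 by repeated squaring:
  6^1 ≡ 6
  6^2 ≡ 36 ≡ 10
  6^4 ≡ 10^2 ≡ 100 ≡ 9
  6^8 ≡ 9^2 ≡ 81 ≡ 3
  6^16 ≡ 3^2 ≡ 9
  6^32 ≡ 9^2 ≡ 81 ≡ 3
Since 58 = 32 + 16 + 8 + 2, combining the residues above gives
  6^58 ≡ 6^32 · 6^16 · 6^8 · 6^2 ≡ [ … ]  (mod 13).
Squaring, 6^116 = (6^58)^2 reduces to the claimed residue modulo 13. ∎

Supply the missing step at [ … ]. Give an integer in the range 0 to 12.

6^32 · 6^16 · 6^8 · 6^2 ≡ 3 · 9 · 3 · 10 = 810.
810 mod 13 = 4, so 6^58 ≡ 4 (mod 13).

4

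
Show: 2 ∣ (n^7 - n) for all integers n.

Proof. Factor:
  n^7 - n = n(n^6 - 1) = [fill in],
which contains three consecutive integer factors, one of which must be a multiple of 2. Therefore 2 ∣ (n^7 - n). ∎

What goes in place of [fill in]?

(n - 1)n(n + 1)(n^4 + n^2 + 1)

n^6 - 1 = (n^2 - 1)(n^4 + n^2 + 1), and n^2 - 1 = (n-1)(n+1).
So n(n^6 - 1) = (n - 1)n(n + 1)(n^4 + n^2 + 1).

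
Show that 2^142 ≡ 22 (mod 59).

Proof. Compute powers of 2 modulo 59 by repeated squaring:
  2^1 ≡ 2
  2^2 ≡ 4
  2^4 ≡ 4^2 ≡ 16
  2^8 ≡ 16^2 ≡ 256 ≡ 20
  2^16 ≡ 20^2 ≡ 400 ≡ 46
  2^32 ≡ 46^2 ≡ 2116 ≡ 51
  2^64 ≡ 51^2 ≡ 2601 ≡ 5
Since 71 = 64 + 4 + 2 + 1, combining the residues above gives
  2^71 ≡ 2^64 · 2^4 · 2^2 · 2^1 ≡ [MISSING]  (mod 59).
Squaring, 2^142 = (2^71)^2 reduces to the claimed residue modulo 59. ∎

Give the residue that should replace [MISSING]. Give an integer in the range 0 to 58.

50

2^64 · 2^4 · 2^2 · 2^1 ≡ 5 · 16 · 4 · 2 = 640.
640 mod 59 = 50, so 2^71 ≡ 50 (mod 59).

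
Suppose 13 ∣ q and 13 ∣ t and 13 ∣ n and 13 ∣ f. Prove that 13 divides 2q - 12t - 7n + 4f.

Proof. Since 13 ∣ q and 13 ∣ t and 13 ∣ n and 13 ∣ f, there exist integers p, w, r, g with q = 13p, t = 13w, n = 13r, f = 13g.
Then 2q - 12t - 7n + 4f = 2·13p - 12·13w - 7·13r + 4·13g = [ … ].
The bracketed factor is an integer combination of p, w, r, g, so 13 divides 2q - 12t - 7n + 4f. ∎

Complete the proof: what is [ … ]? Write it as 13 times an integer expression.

13(4g + 2p - 7r - 12w)

Pull the common 13 out of every term: 2·13p - 12·13w - 7·13r + 4·13g = 13(4g + 2p - 7r - 12w).
4g + 2p - 7r - 12w is an integer, which exhibits the divisibility.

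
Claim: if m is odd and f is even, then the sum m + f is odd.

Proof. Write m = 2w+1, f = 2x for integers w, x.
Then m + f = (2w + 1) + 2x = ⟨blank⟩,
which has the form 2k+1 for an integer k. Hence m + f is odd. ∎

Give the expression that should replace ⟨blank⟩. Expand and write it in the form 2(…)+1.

2(w + x) + 1

(2w + 1) + 2x = 2w + 2x + 1
= 2(w + x) + 1.
Since w + x is an integer, the sum is of the form 2k+1 for an integer k.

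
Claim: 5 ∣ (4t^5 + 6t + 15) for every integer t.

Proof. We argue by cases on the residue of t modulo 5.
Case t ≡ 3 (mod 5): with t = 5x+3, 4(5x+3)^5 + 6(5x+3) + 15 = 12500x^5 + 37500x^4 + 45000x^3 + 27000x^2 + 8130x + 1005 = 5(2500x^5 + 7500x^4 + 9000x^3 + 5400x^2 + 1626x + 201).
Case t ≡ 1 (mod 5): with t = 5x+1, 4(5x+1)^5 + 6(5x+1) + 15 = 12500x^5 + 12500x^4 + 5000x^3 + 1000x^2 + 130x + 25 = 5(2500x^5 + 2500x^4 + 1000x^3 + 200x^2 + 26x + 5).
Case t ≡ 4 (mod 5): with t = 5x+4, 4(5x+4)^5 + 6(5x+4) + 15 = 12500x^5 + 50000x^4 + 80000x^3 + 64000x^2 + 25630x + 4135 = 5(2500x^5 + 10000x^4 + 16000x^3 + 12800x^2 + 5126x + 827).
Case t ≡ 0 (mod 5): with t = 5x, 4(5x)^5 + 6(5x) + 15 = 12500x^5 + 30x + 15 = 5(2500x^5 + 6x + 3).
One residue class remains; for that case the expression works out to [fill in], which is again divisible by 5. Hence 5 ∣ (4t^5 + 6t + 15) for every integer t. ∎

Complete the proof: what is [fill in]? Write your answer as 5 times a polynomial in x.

Only t ≡ 2 (mod 5) is unaccounted for. Put t = 5x+2:
4(5x+2)^5 + 6(5x+2) + 15 expands to 12500x^5 + 25000x^4 + 20000x^3 + 8000x^2 + 1630x + 155,
and factoring out 5 leaves 5(2500x^5 + 5000x^4 + 4000x^3 + 1600x^2 + 326x + 31).

5(2500x^5 + 5000x^4 + 4000x^3 + 1600x^2 + 326x + 31)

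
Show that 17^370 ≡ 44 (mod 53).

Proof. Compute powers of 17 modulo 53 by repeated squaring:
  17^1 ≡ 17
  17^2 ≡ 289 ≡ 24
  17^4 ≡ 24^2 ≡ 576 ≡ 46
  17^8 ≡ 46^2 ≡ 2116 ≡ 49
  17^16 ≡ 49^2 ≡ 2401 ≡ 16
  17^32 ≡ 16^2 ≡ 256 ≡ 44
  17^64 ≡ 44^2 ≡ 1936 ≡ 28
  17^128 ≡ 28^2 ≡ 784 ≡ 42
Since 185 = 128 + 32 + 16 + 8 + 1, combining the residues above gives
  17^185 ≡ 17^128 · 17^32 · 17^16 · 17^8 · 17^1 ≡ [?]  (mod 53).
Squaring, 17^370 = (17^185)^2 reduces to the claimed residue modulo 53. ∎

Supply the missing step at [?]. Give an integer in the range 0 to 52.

17^128 · 17^32 · 17^16 · 17^8 · 17^1 ≡ 42 · 44 · 16 · 49 · 17 = 24630144.
24630144 mod 53 = 37, so 17^185 ≡ 37 (mod 53).

37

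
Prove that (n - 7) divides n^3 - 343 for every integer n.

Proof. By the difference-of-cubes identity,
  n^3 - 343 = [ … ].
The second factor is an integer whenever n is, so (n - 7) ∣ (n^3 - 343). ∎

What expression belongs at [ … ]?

(n - 7)(n^2 + 7n + 49)

a^3 - b^3 = (a - b)(a^2 + ab + b^2). With a = n, b = 7:
n^3 - 343 = (n - 7)(n^2 + 7n + 49).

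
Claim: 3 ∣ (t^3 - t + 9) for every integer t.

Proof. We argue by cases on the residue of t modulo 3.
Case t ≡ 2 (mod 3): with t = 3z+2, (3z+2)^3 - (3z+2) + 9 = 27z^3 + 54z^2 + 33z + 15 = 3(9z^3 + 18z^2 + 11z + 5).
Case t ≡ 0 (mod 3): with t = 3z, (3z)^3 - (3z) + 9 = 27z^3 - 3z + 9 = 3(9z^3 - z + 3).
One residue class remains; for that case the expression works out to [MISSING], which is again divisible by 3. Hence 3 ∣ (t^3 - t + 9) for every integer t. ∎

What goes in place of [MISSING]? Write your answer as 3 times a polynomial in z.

Only t ≡ 1 (mod 3) is unaccounted for. Put t = 3z+1:
(3z+1)^3 - (3z+1) + 9 expands to 27z^3 + 27z^2 + 6z + 9,
and factoring out 3 leaves 3(9z^3 + 9z^2 + 2z + 3).

3(9z^3 + 9z^2 + 2z + 3)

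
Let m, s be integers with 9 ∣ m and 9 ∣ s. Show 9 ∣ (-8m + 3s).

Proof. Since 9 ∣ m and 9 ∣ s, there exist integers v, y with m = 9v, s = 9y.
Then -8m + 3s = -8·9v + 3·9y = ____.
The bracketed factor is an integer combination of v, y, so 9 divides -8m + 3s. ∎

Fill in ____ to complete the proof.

9(-8v + 3y)

Each term has a factor of 9: -8·9v + 3·9y = 9·(-8v + 3y).
Since -8v + 3y is an integer, 9 ∣ (-8m + 3s).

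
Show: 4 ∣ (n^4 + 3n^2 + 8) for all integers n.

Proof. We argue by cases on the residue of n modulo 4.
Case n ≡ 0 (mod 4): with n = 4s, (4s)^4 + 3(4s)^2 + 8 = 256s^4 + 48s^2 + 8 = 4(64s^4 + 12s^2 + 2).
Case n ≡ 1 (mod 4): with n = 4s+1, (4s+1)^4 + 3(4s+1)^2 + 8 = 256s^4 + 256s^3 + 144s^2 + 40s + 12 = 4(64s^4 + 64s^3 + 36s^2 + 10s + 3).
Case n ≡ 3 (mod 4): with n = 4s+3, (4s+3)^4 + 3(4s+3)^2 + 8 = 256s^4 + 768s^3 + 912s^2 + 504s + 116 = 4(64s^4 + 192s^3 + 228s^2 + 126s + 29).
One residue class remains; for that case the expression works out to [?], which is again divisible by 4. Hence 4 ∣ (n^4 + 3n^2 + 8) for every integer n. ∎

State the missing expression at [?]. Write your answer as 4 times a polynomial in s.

4(64s^4 + 128s^3 + 108s^2 + 44s + 9)

The residues treated are {0, 1, 3}, so the missing case is n ≡ 2 (mod 4); write n = 4s+2.
Then (4s+2)^4 + 3(4s+2)^2 + 8 = 256s^4 + 512s^3 + 432s^2 + 176s + 36 = 4(64s^4 + 128s^3 + 108s^2 + 44s + 9).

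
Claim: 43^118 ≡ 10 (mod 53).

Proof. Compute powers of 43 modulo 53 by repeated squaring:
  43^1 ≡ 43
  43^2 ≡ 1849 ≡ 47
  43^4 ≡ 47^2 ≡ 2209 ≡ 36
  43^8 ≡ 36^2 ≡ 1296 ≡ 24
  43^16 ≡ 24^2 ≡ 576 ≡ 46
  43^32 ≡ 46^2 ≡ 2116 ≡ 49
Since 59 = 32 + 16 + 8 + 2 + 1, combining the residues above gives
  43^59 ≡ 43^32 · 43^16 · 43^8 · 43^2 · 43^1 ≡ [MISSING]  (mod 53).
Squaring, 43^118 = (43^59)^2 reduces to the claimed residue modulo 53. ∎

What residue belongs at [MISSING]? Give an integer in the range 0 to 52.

40

43^32 · 43^16 · 43^8 · 43^2 · 43^1 ≡ 49 · 46 · 24 · 47 · 43 = 109328016.
109328016 mod 53 = 40, so 43^59 ≡ 40 (mod 53).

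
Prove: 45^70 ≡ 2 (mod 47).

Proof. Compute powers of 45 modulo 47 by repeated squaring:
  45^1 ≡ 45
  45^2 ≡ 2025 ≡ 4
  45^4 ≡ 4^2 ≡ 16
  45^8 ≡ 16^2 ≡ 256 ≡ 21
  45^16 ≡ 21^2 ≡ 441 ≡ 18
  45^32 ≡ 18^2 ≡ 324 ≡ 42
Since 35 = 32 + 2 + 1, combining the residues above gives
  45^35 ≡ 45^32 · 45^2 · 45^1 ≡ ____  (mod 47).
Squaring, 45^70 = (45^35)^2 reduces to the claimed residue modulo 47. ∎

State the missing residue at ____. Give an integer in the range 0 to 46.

40

45^32 · 45^2 · 45^1 ≡ 42 · 4 · 45 = 7560.
7560 mod 47 = 40, so 45^35 ≡ 40 (mod 47).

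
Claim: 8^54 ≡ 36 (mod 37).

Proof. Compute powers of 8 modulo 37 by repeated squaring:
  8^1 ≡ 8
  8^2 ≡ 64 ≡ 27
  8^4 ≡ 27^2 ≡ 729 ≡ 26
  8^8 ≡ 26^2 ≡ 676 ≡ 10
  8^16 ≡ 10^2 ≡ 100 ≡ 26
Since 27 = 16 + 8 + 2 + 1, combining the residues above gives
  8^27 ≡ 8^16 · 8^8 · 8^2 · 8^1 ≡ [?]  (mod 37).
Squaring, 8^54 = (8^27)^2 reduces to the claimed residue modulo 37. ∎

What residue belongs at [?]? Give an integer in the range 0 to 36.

Multiply the listed residues: 26 · 10 · 27 · 8 = 260 → 7020 → 56160.
Reducing modulo 37: 56160 = 1517·37 + 31, so 8^27 ≡ 31.

31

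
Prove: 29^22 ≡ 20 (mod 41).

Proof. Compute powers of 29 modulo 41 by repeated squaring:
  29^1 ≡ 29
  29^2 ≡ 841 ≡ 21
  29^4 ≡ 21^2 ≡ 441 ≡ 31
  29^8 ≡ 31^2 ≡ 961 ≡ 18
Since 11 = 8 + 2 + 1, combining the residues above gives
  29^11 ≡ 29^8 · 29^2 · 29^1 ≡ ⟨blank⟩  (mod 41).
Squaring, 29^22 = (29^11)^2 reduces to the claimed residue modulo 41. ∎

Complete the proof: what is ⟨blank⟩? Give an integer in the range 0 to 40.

15

29^8 · 29^2 · 29^1 ≡ 18 · 21 · 29 = 10962.
10962 mod 41 = 15, so 29^11 ≡ 15 (mod 41).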